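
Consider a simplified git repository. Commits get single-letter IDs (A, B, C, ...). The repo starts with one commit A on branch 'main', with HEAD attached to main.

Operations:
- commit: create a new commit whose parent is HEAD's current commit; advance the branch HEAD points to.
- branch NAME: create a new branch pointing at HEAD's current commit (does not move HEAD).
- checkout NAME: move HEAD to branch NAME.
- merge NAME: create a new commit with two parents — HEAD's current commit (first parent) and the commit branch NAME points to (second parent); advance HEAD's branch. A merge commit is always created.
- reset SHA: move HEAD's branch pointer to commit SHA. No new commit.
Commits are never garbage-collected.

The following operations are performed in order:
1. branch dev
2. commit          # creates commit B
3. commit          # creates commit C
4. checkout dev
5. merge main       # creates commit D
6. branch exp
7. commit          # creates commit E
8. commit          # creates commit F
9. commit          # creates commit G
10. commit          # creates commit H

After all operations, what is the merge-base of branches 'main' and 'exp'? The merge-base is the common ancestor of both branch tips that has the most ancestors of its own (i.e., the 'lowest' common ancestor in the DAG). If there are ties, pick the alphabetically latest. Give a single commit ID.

Answer: C

Derivation:
After op 1 (branch): HEAD=main@A [dev=A main=A]
After op 2 (commit): HEAD=main@B [dev=A main=B]
After op 3 (commit): HEAD=main@C [dev=A main=C]
After op 4 (checkout): HEAD=dev@A [dev=A main=C]
After op 5 (merge): HEAD=dev@D [dev=D main=C]
After op 6 (branch): HEAD=dev@D [dev=D exp=D main=C]
After op 7 (commit): HEAD=dev@E [dev=E exp=D main=C]
After op 8 (commit): HEAD=dev@F [dev=F exp=D main=C]
After op 9 (commit): HEAD=dev@G [dev=G exp=D main=C]
After op 10 (commit): HEAD=dev@H [dev=H exp=D main=C]
ancestors(main=C): ['A', 'B', 'C']
ancestors(exp=D): ['A', 'B', 'C', 'D']
common: ['A', 'B', 'C']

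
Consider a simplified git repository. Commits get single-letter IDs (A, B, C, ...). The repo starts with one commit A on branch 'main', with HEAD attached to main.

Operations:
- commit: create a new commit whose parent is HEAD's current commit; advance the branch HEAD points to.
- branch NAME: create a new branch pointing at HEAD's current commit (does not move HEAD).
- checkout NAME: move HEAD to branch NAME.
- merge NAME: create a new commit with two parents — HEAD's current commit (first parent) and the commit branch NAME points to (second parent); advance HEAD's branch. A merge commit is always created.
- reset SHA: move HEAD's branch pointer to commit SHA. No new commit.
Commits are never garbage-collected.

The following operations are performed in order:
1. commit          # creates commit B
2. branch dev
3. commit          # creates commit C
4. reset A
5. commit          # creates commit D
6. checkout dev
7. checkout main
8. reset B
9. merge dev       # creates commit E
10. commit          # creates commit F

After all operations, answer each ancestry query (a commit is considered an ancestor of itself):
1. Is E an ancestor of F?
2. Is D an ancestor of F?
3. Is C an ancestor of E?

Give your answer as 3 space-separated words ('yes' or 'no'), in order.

Answer: yes no no

Derivation:
After op 1 (commit): HEAD=main@B [main=B]
After op 2 (branch): HEAD=main@B [dev=B main=B]
After op 3 (commit): HEAD=main@C [dev=B main=C]
After op 4 (reset): HEAD=main@A [dev=B main=A]
After op 5 (commit): HEAD=main@D [dev=B main=D]
After op 6 (checkout): HEAD=dev@B [dev=B main=D]
After op 7 (checkout): HEAD=main@D [dev=B main=D]
After op 8 (reset): HEAD=main@B [dev=B main=B]
After op 9 (merge): HEAD=main@E [dev=B main=E]
After op 10 (commit): HEAD=main@F [dev=B main=F]
ancestors(F) = {A,B,E,F}; E in? yes
ancestors(F) = {A,B,E,F}; D in? no
ancestors(E) = {A,B,E}; C in? no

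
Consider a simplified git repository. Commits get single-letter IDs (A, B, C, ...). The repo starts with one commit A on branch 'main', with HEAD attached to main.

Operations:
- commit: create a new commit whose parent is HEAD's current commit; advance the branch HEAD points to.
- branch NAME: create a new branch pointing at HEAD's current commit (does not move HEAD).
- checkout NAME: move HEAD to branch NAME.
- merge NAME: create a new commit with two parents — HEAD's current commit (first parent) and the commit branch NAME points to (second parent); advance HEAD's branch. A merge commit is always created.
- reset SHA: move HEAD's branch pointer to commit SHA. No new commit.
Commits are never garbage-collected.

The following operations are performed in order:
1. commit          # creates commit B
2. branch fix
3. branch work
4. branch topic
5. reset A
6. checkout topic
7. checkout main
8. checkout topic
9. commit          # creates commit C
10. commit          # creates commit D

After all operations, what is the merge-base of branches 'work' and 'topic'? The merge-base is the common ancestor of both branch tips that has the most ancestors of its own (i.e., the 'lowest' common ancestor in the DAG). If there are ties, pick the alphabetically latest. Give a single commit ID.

After op 1 (commit): HEAD=main@B [main=B]
After op 2 (branch): HEAD=main@B [fix=B main=B]
After op 3 (branch): HEAD=main@B [fix=B main=B work=B]
After op 4 (branch): HEAD=main@B [fix=B main=B topic=B work=B]
After op 5 (reset): HEAD=main@A [fix=B main=A topic=B work=B]
After op 6 (checkout): HEAD=topic@B [fix=B main=A topic=B work=B]
After op 7 (checkout): HEAD=main@A [fix=B main=A topic=B work=B]
After op 8 (checkout): HEAD=topic@B [fix=B main=A topic=B work=B]
After op 9 (commit): HEAD=topic@C [fix=B main=A topic=C work=B]
After op 10 (commit): HEAD=topic@D [fix=B main=A topic=D work=B]
ancestors(work=B): ['A', 'B']
ancestors(topic=D): ['A', 'B', 'C', 'D']
common: ['A', 'B']

Answer: B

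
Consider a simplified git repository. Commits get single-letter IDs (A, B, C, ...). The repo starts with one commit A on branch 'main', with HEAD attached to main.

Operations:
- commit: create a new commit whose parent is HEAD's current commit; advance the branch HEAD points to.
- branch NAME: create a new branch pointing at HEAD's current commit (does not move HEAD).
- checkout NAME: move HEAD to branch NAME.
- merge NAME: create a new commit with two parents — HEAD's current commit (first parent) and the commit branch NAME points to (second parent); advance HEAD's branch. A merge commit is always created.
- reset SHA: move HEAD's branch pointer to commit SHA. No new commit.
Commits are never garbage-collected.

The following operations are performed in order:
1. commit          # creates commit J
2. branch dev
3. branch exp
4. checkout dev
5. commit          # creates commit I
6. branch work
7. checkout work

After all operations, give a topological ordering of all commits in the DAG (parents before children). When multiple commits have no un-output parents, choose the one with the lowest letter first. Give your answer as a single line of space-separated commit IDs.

Answer: A J I

Derivation:
After op 1 (commit): HEAD=main@J [main=J]
After op 2 (branch): HEAD=main@J [dev=J main=J]
After op 3 (branch): HEAD=main@J [dev=J exp=J main=J]
After op 4 (checkout): HEAD=dev@J [dev=J exp=J main=J]
After op 5 (commit): HEAD=dev@I [dev=I exp=J main=J]
After op 6 (branch): HEAD=dev@I [dev=I exp=J main=J work=I]
After op 7 (checkout): HEAD=work@I [dev=I exp=J main=J work=I]
commit A: parents=[]
commit I: parents=['J']
commit J: parents=['A']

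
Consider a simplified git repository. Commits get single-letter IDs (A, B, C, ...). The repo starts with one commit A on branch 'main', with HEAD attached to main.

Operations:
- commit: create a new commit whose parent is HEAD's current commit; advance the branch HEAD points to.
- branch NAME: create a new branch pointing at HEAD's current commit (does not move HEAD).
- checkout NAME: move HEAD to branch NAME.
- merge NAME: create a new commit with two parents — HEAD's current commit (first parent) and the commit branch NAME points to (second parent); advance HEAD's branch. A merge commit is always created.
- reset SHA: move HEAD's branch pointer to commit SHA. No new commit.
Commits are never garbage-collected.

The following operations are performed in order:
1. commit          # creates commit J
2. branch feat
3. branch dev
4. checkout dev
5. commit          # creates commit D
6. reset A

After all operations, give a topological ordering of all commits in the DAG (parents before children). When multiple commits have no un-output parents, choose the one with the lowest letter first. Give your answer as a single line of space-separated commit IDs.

Answer: A J D

Derivation:
After op 1 (commit): HEAD=main@J [main=J]
After op 2 (branch): HEAD=main@J [feat=J main=J]
After op 3 (branch): HEAD=main@J [dev=J feat=J main=J]
After op 4 (checkout): HEAD=dev@J [dev=J feat=J main=J]
After op 5 (commit): HEAD=dev@D [dev=D feat=J main=J]
After op 6 (reset): HEAD=dev@A [dev=A feat=J main=J]
commit A: parents=[]
commit D: parents=['J']
commit J: parents=['A']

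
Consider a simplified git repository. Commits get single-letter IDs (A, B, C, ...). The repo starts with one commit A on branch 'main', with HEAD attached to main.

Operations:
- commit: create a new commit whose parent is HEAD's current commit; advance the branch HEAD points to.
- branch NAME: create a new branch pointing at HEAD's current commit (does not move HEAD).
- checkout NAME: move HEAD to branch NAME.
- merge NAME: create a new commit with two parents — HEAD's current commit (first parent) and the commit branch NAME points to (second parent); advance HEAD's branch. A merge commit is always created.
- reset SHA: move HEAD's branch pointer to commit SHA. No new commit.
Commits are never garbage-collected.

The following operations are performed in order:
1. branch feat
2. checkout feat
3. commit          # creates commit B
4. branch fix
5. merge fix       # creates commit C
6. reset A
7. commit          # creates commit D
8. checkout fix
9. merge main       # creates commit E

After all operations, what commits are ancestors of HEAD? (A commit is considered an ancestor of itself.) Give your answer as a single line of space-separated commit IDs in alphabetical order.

After op 1 (branch): HEAD=main@A [feat=A main=A]
After op 2 (checkout): HEAD=feat@A [feat=A main=A]
After op 3 (commit): HEAD=feat@B [feat=B main=A]
After op 4 (branch): HEAD=feat@B [feat=B fix=B main=A]
After op 5 (merge): HEAD=feat@C [feat=C fix=B main=A]
After op 6 (reset): HEAD=feat@A [feat=A fix=B main=A]
After op 7 (commit): HEAD=feat@D [feat=D fix=B main=A]
After op 8 (checkout): HEAD=fix@B [feat=D fix=B main=A]
After op 9 (merge): HEAD=fix@E [feat=D fix=E main=A]

Answer: A B E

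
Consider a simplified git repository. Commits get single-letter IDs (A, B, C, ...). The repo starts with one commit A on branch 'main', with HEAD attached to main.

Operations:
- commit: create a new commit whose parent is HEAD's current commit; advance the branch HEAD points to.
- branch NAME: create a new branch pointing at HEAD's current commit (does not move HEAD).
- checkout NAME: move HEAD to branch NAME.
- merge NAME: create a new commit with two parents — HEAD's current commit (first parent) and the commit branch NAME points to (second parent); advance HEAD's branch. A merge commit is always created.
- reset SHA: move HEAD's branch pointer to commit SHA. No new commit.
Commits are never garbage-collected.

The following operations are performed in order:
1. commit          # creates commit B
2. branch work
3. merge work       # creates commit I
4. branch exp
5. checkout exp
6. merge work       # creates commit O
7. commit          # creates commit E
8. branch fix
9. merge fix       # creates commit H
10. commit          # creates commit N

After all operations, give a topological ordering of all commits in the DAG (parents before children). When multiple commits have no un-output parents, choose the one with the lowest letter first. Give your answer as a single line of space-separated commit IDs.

Answer: A B I O E H N

Derivation:
After op 1 (commit): HEAD=main@B [main=B]
After op 2 (branch): HEAD=main@B [main=B work=B]
After op 3 (merge): HEAD=main@I [main=I work=B]
After op 4 (branch): HEAD=main@I [exp=I main=I work=B]
After op 5 (checkout): HEAD=exp@I [exp=I main=I work=B]
After op 6 (merge): HEAD=exp@O [exp=O main=I work=B]
After op 7 (commit): HEAD=exp@E [exp=E main=I work=B]
After op 8 (branch): HEAD=exp@E [exp=E fix=E main=I work=B]
After op 9 (merge): HEAD=exp@H [exp=H fix=E main=I work=B]
After op 10 (commit): HEAD=exp@N [exp=N fix=E main=I work=B]
commit A: parents=[]
commit B: parents=['A']
commit E: parents=['O']
commit H: parents=['E', 'E']
commit I: parents=['B', 'B']
commit N: parents=['H']
commit O: parents=['I', 'B']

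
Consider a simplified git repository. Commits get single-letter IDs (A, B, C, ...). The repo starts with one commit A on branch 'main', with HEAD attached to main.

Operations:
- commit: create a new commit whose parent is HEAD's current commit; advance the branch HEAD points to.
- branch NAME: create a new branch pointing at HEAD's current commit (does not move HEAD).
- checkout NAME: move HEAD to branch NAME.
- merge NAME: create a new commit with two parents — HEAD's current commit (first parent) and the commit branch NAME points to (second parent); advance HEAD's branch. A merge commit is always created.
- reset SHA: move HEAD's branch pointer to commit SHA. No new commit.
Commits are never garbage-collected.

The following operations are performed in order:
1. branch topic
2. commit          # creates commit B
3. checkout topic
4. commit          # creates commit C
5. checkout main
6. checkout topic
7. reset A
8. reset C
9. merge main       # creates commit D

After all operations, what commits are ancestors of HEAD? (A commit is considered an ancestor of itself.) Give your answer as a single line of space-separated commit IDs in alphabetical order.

Answer: A B C D

Derivation:
After op 1 (branch): HEAD=main@A [main=A topic=A]
After op 2 (commit): HEAD=main@B [main=B topic=A]
After op 3 (checkout): HEAD=topic@A [main=B topic=A]
After op 4 (commit): HEAD=topic@C [main=B topic=C]
After op 5 (checkout): HEAD=main@B [main=B topic=C]
After op 6 (checkout): HEAD=topic@C [main=B topic=C]
After op 7 (reset): HEAD=topic@A [main=B topic=A]
After op 8 (reset): HEAD=topic@C [main=B topic=C]
After op 9 (merge): HEAD=topic@D [main=B topic=D]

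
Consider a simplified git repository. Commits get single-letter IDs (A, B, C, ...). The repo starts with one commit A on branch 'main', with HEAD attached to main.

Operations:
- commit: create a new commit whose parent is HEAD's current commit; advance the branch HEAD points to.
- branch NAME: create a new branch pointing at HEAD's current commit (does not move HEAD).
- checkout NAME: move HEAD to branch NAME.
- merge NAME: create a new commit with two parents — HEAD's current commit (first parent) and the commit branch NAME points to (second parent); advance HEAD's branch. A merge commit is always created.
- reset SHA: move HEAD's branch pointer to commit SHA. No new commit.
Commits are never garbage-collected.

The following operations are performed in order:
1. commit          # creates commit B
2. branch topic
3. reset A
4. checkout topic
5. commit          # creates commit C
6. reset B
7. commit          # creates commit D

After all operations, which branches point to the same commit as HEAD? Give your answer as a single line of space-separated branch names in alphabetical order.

After op 1 (commit): HEAD=main@B [main=B]
After op 2 (branch): HEAD=main@B [main=B topic=B]
After op 3 (reset): HEAD=main@A [main=A topic=B]
After op 4 (checkout): HEAD=topic@B [main=A topic=B]
After op 5 (commit): HEAD=topic@C [main=A topic=C]
After op 6 (reset): HEAD=topic@B [main=A topic=B]
After op 7 (commit): HEAD=topic@D [main=A topic=D]

Answer: topic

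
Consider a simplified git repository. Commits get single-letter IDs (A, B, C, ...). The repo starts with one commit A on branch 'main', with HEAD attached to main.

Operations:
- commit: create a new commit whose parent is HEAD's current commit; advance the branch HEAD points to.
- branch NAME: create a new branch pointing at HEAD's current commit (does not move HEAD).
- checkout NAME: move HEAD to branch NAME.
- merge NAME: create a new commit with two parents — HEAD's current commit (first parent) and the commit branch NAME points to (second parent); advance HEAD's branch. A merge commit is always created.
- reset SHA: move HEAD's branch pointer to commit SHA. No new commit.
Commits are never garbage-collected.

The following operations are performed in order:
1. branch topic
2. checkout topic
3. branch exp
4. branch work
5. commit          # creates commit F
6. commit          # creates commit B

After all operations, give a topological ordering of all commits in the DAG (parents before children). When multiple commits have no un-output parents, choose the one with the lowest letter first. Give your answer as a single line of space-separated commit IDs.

After op 1 (branch): HEAD=main@A [main=A topic=A]
After op 2 (checkout): HEAD=topic@A [main=A topic=A]
After op 3 (branch): HEAD=topic@A [exp=A main=A topic=A]
After op 4 (branch): HEAD=topic@A [exp=A main=A topic=A work=A]
After op 5 (commit): HEAD=topic@F [exp=A main=A topic=F work=A]
After op 6 (commit): HEAD=topic@B [exp=A main=A topic=B work=A]
commit A: parents=[]
commit B: parents=['F']
commit F: parents=['A']

Answer: A F B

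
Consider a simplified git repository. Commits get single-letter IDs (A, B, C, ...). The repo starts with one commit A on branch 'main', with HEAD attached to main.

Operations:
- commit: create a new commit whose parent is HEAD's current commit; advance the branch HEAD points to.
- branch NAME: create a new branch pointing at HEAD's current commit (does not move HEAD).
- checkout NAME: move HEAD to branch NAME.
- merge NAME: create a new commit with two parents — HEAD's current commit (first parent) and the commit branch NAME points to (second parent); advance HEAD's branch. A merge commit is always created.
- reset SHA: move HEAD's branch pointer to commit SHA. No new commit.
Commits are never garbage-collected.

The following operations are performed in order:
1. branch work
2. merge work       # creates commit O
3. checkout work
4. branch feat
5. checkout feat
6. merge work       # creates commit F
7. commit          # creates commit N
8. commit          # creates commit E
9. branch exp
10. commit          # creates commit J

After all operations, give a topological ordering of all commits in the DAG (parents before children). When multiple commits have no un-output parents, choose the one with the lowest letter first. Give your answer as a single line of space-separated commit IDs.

Answer: A F N E J O

Derivation:
After op 1 (branch): HEAD=main@A [main=A work=A]
After op 2 (merge): HEAD=main@O [main=O work=A]
After op 3 (checkout): HEAD=work@A [main=O work=A]
After op 4 (branch): HEAD=work@A [feat=A main=O work=A]
After op 5 (checkout): HEAD=feat@A [feat=A main=O work=A]
After op 6 (merge): HEAD=feat@F [feat=F main=O work=A]
After op 7 (commit): HEAD=feat@N [feat=N main=O work=A]
After op 8 (commit): HEAD=feat@E [feat=E main=O work=A]
After op 9 (branch): HEAD=feat@E [exp=E feat=E main=O work=A]
After op 10 (commit): HEAD=feat@J [exp=E feat=J main=O work=A]
commit A: parents=[]
commit E: parents=['N']
commit F: parents=['A', 'A']
commit J: parents=['E']
commit N: parents=['F']
commit O: parents=['A', 'A']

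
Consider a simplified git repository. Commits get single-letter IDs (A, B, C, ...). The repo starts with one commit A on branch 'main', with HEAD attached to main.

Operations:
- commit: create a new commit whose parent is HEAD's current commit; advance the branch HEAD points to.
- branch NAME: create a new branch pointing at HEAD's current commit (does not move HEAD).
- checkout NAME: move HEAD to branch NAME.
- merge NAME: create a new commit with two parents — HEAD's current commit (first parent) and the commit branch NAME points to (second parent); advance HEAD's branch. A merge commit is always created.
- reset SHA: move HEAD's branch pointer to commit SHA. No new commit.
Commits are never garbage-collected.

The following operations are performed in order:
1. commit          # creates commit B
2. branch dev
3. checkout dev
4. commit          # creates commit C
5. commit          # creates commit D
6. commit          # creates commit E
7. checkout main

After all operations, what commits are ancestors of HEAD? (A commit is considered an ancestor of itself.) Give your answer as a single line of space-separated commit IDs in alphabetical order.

Answer: A B

Derivation:
After op 1 (commit): HEAD=main@B [main=B]
After op 2 (branch): HEAD=main@B [dev=B main=B]
After op 3 (checkout): HEAD=dev@B [dev=B main=B]
After op 4 (commit): HEAD=dev@C [dev=C main=B]
After op 5 (commit): HEAD=dev@D [dev=D main=B]
After op 6 (commit): HEAD=dev@E [dev=E main=B]
After op 7 (checkout): HEAD=main@B [dev=E main=B]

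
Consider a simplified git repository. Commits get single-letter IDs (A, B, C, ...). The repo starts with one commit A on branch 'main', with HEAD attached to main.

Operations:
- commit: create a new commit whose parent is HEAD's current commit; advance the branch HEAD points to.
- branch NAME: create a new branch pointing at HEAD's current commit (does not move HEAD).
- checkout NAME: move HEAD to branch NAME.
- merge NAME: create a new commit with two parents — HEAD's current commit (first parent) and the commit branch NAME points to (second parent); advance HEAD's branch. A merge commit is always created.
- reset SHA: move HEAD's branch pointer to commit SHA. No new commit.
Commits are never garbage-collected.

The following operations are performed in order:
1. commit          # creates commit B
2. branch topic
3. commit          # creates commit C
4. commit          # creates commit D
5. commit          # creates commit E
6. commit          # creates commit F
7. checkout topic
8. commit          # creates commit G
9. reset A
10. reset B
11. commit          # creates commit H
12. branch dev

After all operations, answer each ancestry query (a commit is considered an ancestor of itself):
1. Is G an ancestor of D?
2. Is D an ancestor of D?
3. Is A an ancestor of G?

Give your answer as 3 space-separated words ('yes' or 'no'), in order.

After op 1 (commit): HEAD=main@B [main=B]
After op 2 (branch): HEAD=main@B [main=B topic=B]
After op 3 (commit): HEAD=main@C [main=C topic=B]
After op 4 (commit): HEAD=main@D [main=D topic=B]
After op 5 (commit): HEAD=main@E [main=E topic=B]
After op 6 (commit): HEAD=main@F [main=F topic=B]
After op 7 (checkout): HEAD=topic@B [main=F topic=B]
After op 8 (commit): HEAD=topic@G [main=F topic=G]
After op 9 (reset): HEAD=topic@A [main=F topic=A]
After op 10 (reset): HEAD=topic@B [main=F topic=B]
After op 11 (commit): HEAD=topic@H [main=F topic=H]
After op 12 (branch): HEAD=topic@H [dev=H main=F topic=H]
ancestors(D) = {A,B,C,D}; G in? no
ancestors(D) = {A,B,C,D}; D in? yes
ancestors(G) = {A,B,G}; A in? yes

Answer: no yes yes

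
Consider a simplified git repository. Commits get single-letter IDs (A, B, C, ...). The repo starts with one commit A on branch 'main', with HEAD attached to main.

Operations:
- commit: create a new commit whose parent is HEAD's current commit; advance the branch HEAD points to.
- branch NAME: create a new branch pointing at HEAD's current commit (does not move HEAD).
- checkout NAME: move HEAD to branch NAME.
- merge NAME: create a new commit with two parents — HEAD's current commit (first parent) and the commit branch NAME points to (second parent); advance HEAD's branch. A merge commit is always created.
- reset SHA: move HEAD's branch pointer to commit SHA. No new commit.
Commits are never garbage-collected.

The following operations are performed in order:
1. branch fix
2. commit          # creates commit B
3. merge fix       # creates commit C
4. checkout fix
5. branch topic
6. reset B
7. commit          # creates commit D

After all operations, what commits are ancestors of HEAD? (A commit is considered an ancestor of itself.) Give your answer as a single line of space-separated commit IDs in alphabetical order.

Answer: A B D

Derivation:
After op 1 (branch): HEAD=main@A [fix=A main=A]
After op 2 (commit): HEAD=main@B [fix=A main=B]
After op 3 (merge): HEAD=main@C [fix=A main=C]
After op 4 (checkout): HEAD=fix@A [fix=A main=C]
After op 5 (branch): HEAD=fix@A [fix=A main=C topic=A]
After op 6 (reset): HEAD=fix@B [fix=B main=C topic=A]
After op 7 (commit): HEAD=fix@D [fix=D main=C topic=A]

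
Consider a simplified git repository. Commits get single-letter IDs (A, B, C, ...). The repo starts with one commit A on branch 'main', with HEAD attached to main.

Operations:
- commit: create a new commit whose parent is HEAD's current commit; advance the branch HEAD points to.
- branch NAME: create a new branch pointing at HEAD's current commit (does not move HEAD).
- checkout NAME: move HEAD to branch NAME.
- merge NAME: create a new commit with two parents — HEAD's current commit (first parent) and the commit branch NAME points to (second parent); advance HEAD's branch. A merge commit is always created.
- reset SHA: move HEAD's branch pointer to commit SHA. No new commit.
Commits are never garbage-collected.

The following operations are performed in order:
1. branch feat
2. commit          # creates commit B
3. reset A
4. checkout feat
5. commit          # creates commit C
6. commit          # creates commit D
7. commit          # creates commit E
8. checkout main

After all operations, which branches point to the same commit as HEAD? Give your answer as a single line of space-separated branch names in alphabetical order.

Answer: main

Derivation:
After op 1 (branch): HEAD=main@A [feat=A main=A]
After op 2 (commit): HEAD=main@B [feat=A main=B]
After op 3 (reset): HEAD=main@A [feat=A main=A]
After op 4 (checkout): HEAD=feat@A [feat=A main=A]
After op 5 (commit): HEAD=feat@C [feat=C main=A]
After op 6 (commit): HEAD=feat@D [feat=D main=A]
After op 7 (commit): HEAD=feat@E [feat=E main=A]
After op 8 (checkout): HEAD=main@A [feat=E main=A]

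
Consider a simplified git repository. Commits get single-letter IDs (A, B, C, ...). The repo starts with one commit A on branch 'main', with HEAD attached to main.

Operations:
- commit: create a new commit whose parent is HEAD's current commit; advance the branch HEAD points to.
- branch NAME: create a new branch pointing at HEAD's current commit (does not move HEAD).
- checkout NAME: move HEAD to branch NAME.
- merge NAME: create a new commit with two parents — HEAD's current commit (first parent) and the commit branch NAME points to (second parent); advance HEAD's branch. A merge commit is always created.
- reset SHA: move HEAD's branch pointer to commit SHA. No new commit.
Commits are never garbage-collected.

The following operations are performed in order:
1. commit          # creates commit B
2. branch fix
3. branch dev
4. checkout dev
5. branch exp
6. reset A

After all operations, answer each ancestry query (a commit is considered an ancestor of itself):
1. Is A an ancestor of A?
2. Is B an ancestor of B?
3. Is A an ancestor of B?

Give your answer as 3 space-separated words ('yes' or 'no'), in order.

After op 1 (commit): HEAD=main@B [main=B]
After op 2 (branch): HEAD=main@B [fix=B main=B]
After op 3 (branch): HEAD=main@B [dev=B fix=B main=B]
After op 4 (checkout): HEAD=dev@B [dev=B fix=B main=B]
After op 5 (branch): HEAD=dev@B [dev=B exp=B fix=B main=B]
After op 6 (reset): HEAD=dev@A [dev=A exp=B fix=B main=B]
ancestors(A) = {A}; A in? yes
ancestors(B) = {A,B}; B in? yes
ancestors(B) = {A,B}; A in? yes

Answer: yes yes yes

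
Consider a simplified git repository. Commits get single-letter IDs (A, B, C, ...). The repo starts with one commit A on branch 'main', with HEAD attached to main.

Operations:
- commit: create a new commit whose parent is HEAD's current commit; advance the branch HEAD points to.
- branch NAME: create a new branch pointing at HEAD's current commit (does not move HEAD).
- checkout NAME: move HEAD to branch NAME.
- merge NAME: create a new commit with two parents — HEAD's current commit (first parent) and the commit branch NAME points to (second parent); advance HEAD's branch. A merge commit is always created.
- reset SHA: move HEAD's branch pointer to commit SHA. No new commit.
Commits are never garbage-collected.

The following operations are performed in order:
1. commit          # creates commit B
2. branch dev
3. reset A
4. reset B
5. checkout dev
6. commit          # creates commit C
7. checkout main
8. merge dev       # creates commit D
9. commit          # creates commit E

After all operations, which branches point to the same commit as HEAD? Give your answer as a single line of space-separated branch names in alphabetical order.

After op 1 (commit): HEAD=main@B [main=B]
After op 2 (branch): HEAD=main@B [dev=B main=B]
After op 3 (reset): HEAD=main@A [dev=B main=A]
After op 4 (reset): HEAD=main@B [dev=B main=B]
After op 5 (checkout): HEAD=dev@B [dev=B main=B]
After op 6 (commit): HEAD=dev@C [dev=C main=B]
After op 7 (checkout): HEAD=main@B [dev=C main=B]
After op 8 (merge): HEAD=main@D [dev=C main=D]
After op 9 (commit): HEAD=main@E [dev=C main=E]

Answer: main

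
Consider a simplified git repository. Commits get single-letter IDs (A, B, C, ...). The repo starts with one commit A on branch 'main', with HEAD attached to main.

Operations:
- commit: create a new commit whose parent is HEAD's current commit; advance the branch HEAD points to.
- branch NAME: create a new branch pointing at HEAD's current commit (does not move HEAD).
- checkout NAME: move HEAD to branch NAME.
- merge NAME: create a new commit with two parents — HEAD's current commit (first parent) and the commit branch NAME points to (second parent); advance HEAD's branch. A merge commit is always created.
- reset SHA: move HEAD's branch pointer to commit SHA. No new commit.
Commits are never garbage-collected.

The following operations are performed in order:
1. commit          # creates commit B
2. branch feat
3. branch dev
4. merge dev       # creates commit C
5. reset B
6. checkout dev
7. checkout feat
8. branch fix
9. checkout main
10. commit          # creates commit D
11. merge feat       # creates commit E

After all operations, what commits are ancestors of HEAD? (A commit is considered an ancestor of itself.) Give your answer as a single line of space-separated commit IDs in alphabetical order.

Answer: A B D E

Derivation:
After op 1 (commit): HEAD=main@B [main=B]
After op 2 (branch): HEAD=main@B [feat=B main=B]
After op 3 (branch): HEAD=main@B [dev=B feat=B main=B]
After op 4 (merge): HEAD=main@C [dev=B feat=B main=C]
After op 5 (reset): HEAD=main@B [dev=B feat=B main=B]
After op 6 (checkout): HEAD=dev@B [dev=B feat=B main=B]
After op 7 (checkout): HEAD=feat@B [dev=B feat=B main=B]
After op 8 (branch): HEAD=feat@B [dev=B feat=B fix=B main=B]
After op 9 (checkout): HEAD=main@B [dev=B feat=B fix=B main=B]
After op 10 (commit): HEAD=main@D [dev=B feat=B fix=B main=D]
After op 11 (merge): HEAD=main@E [dev=B feat=B fix=B main=E]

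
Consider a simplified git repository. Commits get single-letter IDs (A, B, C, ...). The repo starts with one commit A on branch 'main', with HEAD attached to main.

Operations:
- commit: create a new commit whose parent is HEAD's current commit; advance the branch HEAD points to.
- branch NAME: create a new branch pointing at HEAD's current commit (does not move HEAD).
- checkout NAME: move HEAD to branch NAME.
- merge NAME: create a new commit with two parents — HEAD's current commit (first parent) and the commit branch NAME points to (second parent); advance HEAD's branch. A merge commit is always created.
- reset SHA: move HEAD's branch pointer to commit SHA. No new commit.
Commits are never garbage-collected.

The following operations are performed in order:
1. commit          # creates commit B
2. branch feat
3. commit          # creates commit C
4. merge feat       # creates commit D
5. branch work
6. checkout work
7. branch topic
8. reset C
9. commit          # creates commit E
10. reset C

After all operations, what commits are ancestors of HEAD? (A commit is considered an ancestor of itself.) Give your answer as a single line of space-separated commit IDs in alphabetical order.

After op 1 (commit): HEAD=main@B [main=B]
After op 2 (branch): HEAD=main@B [feat=B main=B]
After op 3 (commit): HEAD=main@C [feat=B main=C]
After op 4 (merge): HEAD=main@D [feat=B main=D]
After op 5 (branch): HEAD=main@D [feat=B main=D work=D]
After op 6 (checkout): HEAD=work@D [feat=B main=D work=D]
After op 7 (branch): HEAD=work@D [feat=B main=D topic=D work=D]
After op 8 (reset): HEAD=work@C [feat=B main=D topic=D work=C]
After op 9 (commit): HEAD=work@E [feat=B main=D topic=D work=E]
After op 10 (reset): HEAD=work@C [feat=B main=D topic=D work=C]

Answer: A B C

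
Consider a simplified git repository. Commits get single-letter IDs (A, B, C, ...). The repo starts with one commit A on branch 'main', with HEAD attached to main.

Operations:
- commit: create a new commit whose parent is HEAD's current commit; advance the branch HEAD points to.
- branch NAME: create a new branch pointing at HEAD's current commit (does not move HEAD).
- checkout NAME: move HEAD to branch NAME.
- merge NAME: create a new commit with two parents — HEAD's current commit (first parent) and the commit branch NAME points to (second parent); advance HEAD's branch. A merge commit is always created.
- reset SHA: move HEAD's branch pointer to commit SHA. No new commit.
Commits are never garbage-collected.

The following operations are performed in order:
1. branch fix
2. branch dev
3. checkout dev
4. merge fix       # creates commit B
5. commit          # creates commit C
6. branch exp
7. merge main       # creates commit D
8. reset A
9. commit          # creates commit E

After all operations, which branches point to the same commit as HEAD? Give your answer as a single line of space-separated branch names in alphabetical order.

After op 1 (branch): HEAD=main@A [fix=A main=A]
After op 2 (branch): HEAD=main@A [dev=A fix=A main=A]
After op 3 (checkout): HEAD=dev@A [dev=A fix=A main=A]
After op 4 (merge): HEAD=dev@B [dev=B fix=A main=A]
After op 5 (commit): HEAD=dev@C [dev=C fix=A main=A]
After op 6 (branch): HEAD=dev@C [dev=C exp=C fix=A main=A]
After op 7 (merge): HEAD=dev@D [dev=D exp=C fix=A main=A]
After op 8 (reset): HEAD=dev@A [dev=A exp=C fix=A main=A]
After op 9 (commit): HEAD=dev@E [dev=E exp=C fix=A main=A]

Answer: dev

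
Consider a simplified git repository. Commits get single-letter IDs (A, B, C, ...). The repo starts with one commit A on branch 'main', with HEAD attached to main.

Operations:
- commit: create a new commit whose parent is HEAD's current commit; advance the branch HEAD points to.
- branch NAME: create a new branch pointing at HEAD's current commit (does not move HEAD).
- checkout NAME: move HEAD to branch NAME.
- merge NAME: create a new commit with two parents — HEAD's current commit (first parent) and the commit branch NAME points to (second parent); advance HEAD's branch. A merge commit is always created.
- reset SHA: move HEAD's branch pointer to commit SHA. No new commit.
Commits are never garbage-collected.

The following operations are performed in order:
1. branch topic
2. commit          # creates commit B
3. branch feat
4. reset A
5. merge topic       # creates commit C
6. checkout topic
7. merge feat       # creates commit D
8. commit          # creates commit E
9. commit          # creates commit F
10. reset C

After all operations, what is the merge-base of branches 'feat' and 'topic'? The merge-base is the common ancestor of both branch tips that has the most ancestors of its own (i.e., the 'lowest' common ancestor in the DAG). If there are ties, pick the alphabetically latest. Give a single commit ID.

Answer: A

Derivation:
After op 1 (branch): HEAD=main@A [main=A topic=A]
After op 2 (commit): HEAD=main@B [main=B topic=A]
After op 3 (branch): HEAD=main@B [feat=B main=B topic=A]
After op 4 (reset): HEAD=main@A [feat=B main=A topic=A]
After op 5 (merge): HEAD=main@C [feat=B main=C topic=A]
After op 6 (checkout): HEAD=topic@A [feat=B main=C topic=A]
After op 7 (merge): HEAD=topic@D [feat=B main=C topic=D]
After op 8 (commit): HEAD=topic@E [feat=B main=C topic=E]
After op 9 (commit): HEAD=topic@F [feat=B main=C topic=F]
After op 10 (reset): HEAD=topic@C [feat=B main=C topic=C]
ancestors(feat=B): ['A', 'B']
ancestors(topic=C): ['A', 'C']
common: ['A']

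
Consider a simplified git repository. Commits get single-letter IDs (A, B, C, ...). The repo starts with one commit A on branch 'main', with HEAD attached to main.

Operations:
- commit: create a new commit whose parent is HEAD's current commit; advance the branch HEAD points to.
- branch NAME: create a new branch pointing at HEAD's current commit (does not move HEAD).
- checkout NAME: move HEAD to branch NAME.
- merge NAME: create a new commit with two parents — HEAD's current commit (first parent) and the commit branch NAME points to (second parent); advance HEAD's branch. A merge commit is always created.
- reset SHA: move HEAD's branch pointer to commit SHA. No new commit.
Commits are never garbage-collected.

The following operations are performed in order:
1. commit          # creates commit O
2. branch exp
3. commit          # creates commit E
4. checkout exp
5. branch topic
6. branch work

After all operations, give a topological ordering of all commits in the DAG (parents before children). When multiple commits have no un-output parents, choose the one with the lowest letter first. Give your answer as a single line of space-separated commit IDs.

After op 1 (commit): HEAD=main@O [main=O]
After op 2 (branch): HEAD=main@O [exp=O main=O]
After op 3 (commit): HEAD=main@E [exp=O main=E]
After op 4 (checkout): HEAD=exp@O [exp=O main=E]
After op 5 (branch): HEAD=exp@O [exp=O main=E topic=O]
After op 6 (branch): HEAD=exp@O [exp=O main=E topic=O work=O]
commit A: parents=[]
commit E: parents=['O']
commit O: parents=['A']

Answer: A O E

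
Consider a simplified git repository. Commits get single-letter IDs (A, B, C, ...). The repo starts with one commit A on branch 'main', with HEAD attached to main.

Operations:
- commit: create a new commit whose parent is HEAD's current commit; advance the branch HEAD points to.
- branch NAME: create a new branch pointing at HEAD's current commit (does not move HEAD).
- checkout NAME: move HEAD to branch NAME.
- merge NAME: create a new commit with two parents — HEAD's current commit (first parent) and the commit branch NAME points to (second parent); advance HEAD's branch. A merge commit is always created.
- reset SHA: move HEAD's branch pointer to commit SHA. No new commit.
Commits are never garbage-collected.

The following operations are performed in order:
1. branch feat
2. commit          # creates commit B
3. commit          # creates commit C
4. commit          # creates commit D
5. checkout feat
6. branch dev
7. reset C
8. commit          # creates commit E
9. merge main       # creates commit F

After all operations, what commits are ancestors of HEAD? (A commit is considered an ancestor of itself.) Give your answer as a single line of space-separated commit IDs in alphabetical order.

After op 1 (branch): HEAD=main@A [feat=A main=A]
After op 2 (commit): HEAD=main@B [feat=A main=B]
After op 3 (commit): HEAD=main@C [feat=A main=C]
After op 4 (commit): HEAD=main@D [feat=A main=D]
After op 5 (checkout): HEAD=feat@A [feat=A main=D]
After op 6 (branch): HEAD=feat@A [dev=A feat=A main=D]
After op 7 (reset): HEAD=feat@C [dev=A feat=C main=D]
After op 8 (commit): HEAD=feat@E [dev=A feat=E main=D]
After op 9 (merge): HEAD=feat@F [dev=A feat=F main=D]

Answer: A B C D E F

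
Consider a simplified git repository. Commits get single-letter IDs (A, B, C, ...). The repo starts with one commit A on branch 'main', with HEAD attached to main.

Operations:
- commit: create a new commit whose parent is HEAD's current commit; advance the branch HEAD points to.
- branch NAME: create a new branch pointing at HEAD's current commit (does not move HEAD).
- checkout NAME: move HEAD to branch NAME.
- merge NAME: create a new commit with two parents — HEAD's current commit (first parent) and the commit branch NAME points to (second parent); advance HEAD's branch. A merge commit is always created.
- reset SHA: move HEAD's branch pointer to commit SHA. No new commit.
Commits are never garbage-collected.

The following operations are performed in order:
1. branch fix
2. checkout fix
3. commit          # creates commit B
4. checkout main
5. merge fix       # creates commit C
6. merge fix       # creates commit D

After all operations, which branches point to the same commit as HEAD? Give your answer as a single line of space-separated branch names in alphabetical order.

After op 1 (branch): HEAD=main@A [fix=A main=A]
After op 2 (checkout): HEAD=fix@A [fix=A main=A]
After op 3 (commit): HEAD=fix@B [fix=B main=A]
After op 4 (checkout): HEAD=main@A [fix=B main=A]
After op 5 (merge): HEAD=main@C [fix=B main=C]
After op 6 (merge): HEAD=main@D [fix=B main=D]

Answer: main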